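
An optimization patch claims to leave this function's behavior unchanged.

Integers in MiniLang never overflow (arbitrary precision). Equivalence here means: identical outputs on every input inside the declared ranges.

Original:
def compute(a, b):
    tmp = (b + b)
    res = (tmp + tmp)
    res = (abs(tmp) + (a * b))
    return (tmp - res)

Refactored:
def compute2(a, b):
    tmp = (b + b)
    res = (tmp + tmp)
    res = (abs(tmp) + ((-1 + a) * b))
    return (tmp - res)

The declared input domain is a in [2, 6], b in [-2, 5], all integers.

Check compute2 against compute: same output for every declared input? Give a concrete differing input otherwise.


Try a=2, b=-2.
compute: tmp = -4; res = -8; res = 0; return -4
compute2: tmp = -4; res = -8; res = 2; return -6
-4 vs -6 — the two versions disagree here.
verdict: not equivalent; witness: a=2, b=-2


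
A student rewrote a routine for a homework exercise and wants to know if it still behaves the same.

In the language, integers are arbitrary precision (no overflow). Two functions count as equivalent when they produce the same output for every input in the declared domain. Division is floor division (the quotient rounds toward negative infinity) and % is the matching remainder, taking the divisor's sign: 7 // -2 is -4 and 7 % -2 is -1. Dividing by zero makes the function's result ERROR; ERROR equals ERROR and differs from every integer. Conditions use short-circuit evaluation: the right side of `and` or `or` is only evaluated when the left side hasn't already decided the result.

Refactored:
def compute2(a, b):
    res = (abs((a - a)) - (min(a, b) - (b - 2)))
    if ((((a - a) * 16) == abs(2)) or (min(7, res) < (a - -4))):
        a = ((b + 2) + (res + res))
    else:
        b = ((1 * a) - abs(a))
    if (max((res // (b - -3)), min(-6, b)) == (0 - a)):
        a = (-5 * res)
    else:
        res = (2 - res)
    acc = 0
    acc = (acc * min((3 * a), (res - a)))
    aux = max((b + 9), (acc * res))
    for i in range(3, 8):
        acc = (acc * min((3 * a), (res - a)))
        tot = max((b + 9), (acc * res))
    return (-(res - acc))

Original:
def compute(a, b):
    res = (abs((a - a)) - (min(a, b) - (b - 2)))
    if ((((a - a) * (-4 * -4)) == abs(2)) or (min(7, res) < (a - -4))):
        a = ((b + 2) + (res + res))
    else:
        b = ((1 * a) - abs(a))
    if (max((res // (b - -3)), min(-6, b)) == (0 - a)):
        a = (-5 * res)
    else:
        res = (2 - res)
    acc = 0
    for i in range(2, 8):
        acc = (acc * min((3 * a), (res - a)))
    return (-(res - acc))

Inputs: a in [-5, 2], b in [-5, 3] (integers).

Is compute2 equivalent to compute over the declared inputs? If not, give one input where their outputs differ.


This is a faithful refactor — arithmetic usage differs; and constant usage differs; and loop structure differs; and min/max/abs usage differs; and local variable names differ; and statement counts differ, but the computed results match everywhere.
Tracing a=-2, b=-3: compute: res becomes -2; next ((((a - a) * (-4 * -4)) == abs(2)) or (min(7, res) < (a - -4))) evaluates to true; next a becomes -5; next hits division by zero so the output is ERROR | compute2: res becomes -2; next ((((a - a) * 16) == abs(2)) or (min(7, res) < (a - -4))) evaluates to true; next a becomes -5; next hits division by zero so the output is ERROR — matching result ERROR.
Checked all 72 inputs in the declared domain: the outputs agree on every one.
verdict: equivalent


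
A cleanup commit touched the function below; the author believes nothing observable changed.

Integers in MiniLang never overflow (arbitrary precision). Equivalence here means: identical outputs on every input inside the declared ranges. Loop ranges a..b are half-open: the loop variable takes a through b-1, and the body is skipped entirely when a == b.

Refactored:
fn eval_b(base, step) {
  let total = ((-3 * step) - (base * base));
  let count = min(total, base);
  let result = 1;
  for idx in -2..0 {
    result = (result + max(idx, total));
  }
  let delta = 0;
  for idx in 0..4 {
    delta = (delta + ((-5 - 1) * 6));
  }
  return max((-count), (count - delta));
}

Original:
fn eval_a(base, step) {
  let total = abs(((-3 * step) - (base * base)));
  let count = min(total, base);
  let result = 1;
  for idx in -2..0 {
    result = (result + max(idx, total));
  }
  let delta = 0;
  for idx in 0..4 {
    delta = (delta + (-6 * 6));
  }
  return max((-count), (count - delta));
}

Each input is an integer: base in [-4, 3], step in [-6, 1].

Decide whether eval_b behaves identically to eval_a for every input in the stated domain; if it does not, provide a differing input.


The rewrite breaks on base=-4, step=-3, where the results are 140 and 137.
eval_a: total := 7 | count := -4 | result := 1 | iter idx=-2: | result := 8 | iter idx=-1: | result := 15 | delta := 0 | iter idx=0: | delta := -36 | iter idx=1: | delta := -72 | iter idx=2: | delta := -108 | iter idx=3: | delta := -144 | result 140
eval_b: total := -7 | count := -7 | result := 1 | iter idx=-2: | result := -1 | iter idx=-1: | result := -2 | delta := 0 | iter idx=0: | delta := -36 | iter idx=1: | delta := -72 | iter idx=2: | delta := -108 | iter idx=3: | delta := -144 | result 137
verdict: not equivalent; witness: base=-4, step=-3


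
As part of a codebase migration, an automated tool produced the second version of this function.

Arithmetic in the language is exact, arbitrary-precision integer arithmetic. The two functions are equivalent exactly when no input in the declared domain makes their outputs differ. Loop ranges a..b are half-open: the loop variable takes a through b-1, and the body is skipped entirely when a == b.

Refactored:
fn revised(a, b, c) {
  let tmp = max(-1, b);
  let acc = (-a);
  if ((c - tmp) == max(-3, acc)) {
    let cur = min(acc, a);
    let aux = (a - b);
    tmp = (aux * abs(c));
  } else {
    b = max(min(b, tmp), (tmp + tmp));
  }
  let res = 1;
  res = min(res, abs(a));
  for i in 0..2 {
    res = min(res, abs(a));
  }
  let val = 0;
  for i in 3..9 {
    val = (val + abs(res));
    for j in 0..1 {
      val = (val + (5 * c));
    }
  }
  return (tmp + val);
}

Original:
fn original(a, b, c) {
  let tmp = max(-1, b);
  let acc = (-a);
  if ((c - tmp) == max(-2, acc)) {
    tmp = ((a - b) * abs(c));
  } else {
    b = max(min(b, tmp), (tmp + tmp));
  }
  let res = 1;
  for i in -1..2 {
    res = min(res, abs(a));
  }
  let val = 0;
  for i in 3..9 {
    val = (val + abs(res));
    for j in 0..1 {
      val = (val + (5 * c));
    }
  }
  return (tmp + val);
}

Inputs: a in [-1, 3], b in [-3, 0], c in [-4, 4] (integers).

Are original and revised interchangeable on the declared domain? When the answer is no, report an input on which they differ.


Run the pair on a=3, b=-3, c=-4.
original: tmp becomes -1; next acc becomes -3; next ((c - tmp) == max(-2, acc)) evaluates to false; next b becomes -2; next res becomes 1; next at i=-1:; next res becomes 1; next at i=0:; next res becomes 1; next at i=1:; next res becomes 1; next val becomes 0; next at i=3:; next val becomes 1; next at j=0:; next val becomes -19; next at i=4:; next val becomes -18; next at j=0:; next val becomes -38; next at i=5:; next val becomes -37; next at j=0:; next val becomes -57; next at i=6:; next val becomes -56; next at j=0:; next val becomes -76; next at i=7:; next val becomes -75; next at j=0:; next val becomes -95; next at i=8:; next val becomes -94; next at j=0:; next val becomes -114; next final value -115
revised: tmp becomes -1; next acc becomes -3; next ((c - tmp) == max(-3, acc)) evaluates to true; next cur becomes -3; next aux becomes 6; next tmp becomes 24; next res becomes 1; next res becomes 1; next at i=0:; next res becomes 1; next at i=1:; next res becomes 1; next val becomes 0; next at i=3:; next val becomes 1; next at j=0:; next val becomes -19; next at i=4:; next val becomes -18; next at j=0:; next val becomes -38; next at i=5:; next val becomes -37; next at j=0:; next val becomes -57; next at i=6:; next val becomes -56; next at j=0:; next val becomes -76; next at i=7:; next val becomes -75; next at j=0:; next val becomes -95; next at i=8:; next val becomes -94; next at j=0:; next val becomes -114; next final value -90
-115 vs -90 — the two versions disagree here.
verdict: not equivalent; witness: a=3, b=-3, c=-4


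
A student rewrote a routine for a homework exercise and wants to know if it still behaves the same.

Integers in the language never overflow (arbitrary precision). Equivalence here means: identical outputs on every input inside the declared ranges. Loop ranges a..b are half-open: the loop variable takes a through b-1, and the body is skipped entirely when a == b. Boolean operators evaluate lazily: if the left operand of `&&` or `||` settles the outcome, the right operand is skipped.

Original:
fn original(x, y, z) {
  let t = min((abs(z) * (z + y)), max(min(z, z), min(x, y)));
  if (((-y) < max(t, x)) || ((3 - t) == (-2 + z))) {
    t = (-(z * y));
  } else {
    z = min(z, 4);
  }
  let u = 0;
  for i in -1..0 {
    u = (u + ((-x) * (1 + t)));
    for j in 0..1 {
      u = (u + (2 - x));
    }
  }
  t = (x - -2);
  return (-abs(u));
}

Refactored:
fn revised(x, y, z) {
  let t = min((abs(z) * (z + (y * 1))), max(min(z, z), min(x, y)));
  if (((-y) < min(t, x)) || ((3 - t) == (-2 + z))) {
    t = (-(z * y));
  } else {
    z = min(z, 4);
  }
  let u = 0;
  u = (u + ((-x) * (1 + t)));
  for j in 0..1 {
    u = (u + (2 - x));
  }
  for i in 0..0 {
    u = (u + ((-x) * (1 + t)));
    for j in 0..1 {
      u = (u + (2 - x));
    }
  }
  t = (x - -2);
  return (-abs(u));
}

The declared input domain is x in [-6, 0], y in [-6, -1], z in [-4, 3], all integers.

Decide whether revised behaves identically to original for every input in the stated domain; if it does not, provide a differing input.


These are not equivalent — on x=-6, y=-2, z=3 the outputs split (-50 vs -32).
original: t = 3; (((-y) < max(t, x)) || ((3 - t) == (-2 + z))) -> true; t = 6; u = 0; [i=-1]; u = 42; [j=0]; u = 50; t = -4; return -50
revised: t = 3; (((-y) < min(t, x)) || ((3 - t) == (-2 + z))) -> false; z = 3; u = 0; u = 24; [j=0]; u = 32; the i loop: no iterations; t = -4; return -32
verdict: not equivalent; witness: x=-6, y=-2, z=3


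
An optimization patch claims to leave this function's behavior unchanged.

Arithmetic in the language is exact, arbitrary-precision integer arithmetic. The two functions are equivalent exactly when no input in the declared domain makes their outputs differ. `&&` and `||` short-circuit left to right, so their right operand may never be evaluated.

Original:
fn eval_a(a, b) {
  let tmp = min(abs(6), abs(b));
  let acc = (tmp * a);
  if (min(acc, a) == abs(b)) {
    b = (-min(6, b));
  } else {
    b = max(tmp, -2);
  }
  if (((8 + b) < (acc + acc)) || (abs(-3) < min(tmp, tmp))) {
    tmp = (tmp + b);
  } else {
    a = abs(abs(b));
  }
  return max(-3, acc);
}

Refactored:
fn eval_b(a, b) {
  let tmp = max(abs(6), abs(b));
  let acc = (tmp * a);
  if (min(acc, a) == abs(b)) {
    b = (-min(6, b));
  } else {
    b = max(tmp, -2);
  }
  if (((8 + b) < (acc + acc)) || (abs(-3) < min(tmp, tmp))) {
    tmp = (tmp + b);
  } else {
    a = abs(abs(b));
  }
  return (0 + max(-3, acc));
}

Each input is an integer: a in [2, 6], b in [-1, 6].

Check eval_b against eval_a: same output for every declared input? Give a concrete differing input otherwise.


Take a=2, b=-1.
eval_a: tmp = 1; acc = 2; (min(acc, a) == abs(b)) -> false; b = 1; (((8 + b) < (acc + acc)) || (abs(-3) < min(tmp, tmp))) -> false; a = 1; return 2
eval_b: tmp = 6; acc = 12; (min(acc, a) == abs(b)) -> false; b = 6; (((8 + b) < (acc + acc)) || (abs(-3) < min(tmp, tmp))) -> true; tmp = 12; return 12
2 against 12: the behavior changed.
verdict: not equivalent; witness: a=2, b=-1


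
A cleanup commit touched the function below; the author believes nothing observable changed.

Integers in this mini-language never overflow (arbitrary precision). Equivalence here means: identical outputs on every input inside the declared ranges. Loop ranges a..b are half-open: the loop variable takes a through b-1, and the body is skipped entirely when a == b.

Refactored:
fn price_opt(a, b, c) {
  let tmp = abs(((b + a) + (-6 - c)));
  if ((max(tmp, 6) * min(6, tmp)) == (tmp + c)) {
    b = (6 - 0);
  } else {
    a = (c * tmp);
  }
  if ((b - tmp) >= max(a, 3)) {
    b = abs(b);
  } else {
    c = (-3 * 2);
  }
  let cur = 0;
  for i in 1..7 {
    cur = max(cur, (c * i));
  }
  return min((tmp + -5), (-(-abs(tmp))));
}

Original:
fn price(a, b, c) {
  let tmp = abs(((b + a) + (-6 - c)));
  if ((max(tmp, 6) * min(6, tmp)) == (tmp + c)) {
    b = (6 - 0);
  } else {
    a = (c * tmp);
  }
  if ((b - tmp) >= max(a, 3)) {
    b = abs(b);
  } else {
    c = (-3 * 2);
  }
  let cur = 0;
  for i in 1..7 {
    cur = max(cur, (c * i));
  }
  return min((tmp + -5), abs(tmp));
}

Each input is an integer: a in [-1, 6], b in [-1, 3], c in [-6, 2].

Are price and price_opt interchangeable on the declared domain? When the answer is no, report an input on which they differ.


Comparing the listings, the differences include: same computation, different form.
One worked example (a=0, b=0, c=0) — price: tmp=6, then ((max(tmp, 6) * min(6, tmp)) == (tmp + c)) is false, then a=0, then ((b - tmp) >= max(a, 3)) is false, then c=-6, then cur=0, then (i=1), then cur=0, then (i=2), then cur=0, then (i=3), then cur=0, then (i=4), then cur=0, then (i=5), then cur=0, then (i=6), then cur=0, then returns 1; price_opt: tmp=6, then ((max(tmp, 6) * min(6, tmp)) == (tmp + c)) is false, then a=0, then ((b - tmp) >= max(a, 3)) is false, then c=-6, then cur=0, then (i=1), then cur=0, then (i=2), then cur=0, then (i=3), then cur=0, then (i=4), then cur=0, then (i=5), then cur=0, then (i=6), then cur=0, then returns 1; agreement on 1.
Sweeping the whole domain (360 inputs) finds no disagreement.
verdict: equivalent


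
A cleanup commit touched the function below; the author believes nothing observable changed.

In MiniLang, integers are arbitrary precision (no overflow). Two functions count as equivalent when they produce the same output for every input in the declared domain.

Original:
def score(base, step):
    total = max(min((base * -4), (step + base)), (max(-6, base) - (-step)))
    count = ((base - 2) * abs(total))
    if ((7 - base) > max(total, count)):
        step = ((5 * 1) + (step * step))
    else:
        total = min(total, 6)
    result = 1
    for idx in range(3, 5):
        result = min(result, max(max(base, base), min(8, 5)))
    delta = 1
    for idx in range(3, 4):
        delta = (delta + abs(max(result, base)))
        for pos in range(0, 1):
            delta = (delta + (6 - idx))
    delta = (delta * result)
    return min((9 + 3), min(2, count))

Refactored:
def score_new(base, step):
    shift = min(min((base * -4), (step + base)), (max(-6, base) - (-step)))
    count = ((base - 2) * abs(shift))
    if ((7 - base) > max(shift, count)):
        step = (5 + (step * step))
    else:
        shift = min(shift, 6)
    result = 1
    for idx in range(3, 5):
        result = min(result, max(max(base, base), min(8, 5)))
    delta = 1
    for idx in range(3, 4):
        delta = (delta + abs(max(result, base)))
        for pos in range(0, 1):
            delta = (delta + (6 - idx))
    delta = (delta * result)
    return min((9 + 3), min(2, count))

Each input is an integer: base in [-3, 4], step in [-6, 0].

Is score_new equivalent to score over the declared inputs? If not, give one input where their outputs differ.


Input base=1, step=-4: -3 from score versus -4 from score_new.
verdict: not equivalent; witness: base=1, step=-4


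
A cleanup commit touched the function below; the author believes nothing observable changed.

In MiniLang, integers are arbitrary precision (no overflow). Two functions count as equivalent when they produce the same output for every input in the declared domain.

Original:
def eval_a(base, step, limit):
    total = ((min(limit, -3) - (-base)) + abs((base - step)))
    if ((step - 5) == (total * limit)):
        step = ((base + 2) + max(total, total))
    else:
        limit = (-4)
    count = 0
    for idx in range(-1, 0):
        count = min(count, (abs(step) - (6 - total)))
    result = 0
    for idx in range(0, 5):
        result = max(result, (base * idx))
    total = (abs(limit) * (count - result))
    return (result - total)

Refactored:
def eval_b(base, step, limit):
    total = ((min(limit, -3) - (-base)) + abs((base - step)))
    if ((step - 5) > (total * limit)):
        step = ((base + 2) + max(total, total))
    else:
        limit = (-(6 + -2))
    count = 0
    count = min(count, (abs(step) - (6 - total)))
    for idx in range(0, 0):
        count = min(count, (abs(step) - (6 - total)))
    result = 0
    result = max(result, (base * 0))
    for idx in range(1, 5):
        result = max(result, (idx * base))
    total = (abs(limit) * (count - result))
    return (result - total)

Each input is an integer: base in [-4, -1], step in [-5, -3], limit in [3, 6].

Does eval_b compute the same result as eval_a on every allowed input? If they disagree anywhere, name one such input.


At base=-4, step=-5, limit=3: eval_a gives 28, eval_b gives 12.
verdict: not equivalent; witness: base=-4, step=-5, limit=3


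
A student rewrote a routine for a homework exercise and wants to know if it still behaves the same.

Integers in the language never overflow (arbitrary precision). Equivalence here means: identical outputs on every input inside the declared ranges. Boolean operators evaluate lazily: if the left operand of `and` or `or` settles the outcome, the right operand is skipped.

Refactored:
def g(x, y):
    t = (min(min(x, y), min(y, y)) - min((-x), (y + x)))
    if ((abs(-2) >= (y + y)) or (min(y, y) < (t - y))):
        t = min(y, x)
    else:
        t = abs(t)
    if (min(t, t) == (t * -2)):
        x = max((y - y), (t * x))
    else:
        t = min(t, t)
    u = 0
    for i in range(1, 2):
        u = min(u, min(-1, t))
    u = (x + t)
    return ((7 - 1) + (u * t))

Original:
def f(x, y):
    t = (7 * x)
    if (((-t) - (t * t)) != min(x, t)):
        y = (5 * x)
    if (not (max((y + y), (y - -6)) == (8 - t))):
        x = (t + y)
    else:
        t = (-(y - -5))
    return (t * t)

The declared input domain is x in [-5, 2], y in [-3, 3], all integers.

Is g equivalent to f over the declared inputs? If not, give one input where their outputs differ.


At x=-5, y=-3: f gives 1225, g gives 56.
verdict: not equivalent; witness: x=-5, y=-3


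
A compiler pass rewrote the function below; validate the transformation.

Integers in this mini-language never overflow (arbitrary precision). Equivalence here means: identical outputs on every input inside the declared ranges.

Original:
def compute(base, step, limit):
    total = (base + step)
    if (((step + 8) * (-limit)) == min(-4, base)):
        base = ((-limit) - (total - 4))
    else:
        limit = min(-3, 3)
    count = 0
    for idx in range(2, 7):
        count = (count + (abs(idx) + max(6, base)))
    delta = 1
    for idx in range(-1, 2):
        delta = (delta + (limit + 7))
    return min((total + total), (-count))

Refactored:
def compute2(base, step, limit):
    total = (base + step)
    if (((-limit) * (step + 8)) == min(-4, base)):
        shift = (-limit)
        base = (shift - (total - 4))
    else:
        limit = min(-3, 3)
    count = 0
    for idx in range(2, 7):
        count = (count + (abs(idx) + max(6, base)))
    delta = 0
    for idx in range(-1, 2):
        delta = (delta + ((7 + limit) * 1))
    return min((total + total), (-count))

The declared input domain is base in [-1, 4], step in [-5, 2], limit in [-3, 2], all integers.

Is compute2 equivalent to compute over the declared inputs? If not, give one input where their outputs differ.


The suspicious edit (`1` became `0`) never changes the result for any input inside the declared domain; all 288 inputs agree.
verdict: equivalent


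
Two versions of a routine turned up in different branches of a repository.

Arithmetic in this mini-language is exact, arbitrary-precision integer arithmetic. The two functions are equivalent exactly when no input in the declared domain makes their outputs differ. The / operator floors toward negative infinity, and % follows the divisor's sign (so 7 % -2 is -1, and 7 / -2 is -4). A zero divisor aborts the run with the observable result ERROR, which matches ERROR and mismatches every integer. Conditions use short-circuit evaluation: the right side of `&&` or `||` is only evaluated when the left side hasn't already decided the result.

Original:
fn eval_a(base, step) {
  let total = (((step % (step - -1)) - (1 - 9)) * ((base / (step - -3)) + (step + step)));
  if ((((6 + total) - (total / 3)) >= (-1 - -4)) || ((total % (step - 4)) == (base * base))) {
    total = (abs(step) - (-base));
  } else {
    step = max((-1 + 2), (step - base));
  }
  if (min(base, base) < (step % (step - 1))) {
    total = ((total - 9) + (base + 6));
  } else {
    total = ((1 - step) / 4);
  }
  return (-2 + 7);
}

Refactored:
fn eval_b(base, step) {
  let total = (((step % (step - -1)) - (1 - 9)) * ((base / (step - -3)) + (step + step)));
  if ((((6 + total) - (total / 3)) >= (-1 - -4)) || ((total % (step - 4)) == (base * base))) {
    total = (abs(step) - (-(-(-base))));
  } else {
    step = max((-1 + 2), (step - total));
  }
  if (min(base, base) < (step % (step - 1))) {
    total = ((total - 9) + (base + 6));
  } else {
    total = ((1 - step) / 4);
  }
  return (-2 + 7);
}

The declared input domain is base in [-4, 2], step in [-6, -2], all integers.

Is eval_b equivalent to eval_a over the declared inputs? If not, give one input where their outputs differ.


Try base=-4, step=-6.
eval_a: total=-77, then ((((6 + total) - (total / 3)) >= (-1 - -4)) || ((total % (step - 4)) == (base * base))) is false, then step=1, then a zero divisor aborts: ERROR
eval_b: total=-77, then ((((6 + total) - (total / 3)) >= (-1 - -4)) || ((total % (step - 4)) == (base * base))) is false, then step=71, then (min(base, base) < (step % (step - 1))) is true, then total=-84, then returns 5
ERROR != 5, so the rewrite changes behavior.
verdict: not equivalent; witness: base=-4, step=-6


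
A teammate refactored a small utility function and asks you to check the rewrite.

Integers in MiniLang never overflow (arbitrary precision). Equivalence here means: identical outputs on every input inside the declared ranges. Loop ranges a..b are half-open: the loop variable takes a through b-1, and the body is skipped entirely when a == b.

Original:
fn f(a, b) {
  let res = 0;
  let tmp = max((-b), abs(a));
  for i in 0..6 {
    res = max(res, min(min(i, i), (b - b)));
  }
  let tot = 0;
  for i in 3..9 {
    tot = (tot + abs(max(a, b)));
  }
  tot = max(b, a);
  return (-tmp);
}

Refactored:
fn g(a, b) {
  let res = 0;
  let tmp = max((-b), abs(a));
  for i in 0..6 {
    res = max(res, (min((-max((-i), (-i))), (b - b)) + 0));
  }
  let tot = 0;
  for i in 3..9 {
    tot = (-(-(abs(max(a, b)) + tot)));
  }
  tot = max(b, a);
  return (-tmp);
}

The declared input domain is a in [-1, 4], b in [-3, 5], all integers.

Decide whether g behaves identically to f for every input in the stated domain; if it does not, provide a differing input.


Changes here: min/max/abs usage differs, and constant usage differs, and arithmetic usage differs; the full 54-point sweep finds no disagreement.
verdict: equivalent


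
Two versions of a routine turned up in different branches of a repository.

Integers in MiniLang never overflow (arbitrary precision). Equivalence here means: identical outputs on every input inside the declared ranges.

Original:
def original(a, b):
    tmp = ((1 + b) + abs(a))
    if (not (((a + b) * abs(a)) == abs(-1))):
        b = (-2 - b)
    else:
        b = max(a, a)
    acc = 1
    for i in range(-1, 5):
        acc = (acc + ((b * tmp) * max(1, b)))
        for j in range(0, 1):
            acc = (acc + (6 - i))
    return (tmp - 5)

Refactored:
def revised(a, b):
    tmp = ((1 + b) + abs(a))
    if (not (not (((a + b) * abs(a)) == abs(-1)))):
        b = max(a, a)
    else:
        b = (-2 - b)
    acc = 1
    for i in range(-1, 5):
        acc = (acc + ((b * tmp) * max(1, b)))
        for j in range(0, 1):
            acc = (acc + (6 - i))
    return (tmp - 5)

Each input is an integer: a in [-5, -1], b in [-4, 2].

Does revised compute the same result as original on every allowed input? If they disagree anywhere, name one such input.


Equivalent — the differences include boolean connective usage differs, yet no declared input distinguishes the two.
As a probe, take a=-5, b=-3: original runs tmp=3, then (not (((a + b) * abs(a)) == abs(-1))) is true, then b=1, then acc=1, then (i=-1), then acc=4, then (j=0), then acc=11, then (i=0), then acc=14, then (j=0), then acc=20, then (i=1), then acc=23, then (j=0), then acc=28, then (i=2), then acc=31, then (j=0), then acc=35, then (i=3), then acc=38, then (j=0), then acc=41, then (i=4), then acc=44, then (j=0), then acc=46, then returns -2; revised runs tmp=3, then (not (not (((a + b) * abs(a)) == abs(-1)))) is false, then b=1, then acc=1, then (i=-1), then acc=4, then (j=0), then acc=11, then (i=0), then acc=14, then (j=0), then acc=20, then (i=1), then acc=23, then (j=0), then acc=28, then (i=2), then acc=31, then (j=0), then acc=35, then (i=3), then acc=38, then (j=0), then acc=41, then (i=4), then acc=44, then (j=0), then acc=46, then returns -2; both end at -2.
Every one of the 35 inputs gives matching results.
verdict: equivalent


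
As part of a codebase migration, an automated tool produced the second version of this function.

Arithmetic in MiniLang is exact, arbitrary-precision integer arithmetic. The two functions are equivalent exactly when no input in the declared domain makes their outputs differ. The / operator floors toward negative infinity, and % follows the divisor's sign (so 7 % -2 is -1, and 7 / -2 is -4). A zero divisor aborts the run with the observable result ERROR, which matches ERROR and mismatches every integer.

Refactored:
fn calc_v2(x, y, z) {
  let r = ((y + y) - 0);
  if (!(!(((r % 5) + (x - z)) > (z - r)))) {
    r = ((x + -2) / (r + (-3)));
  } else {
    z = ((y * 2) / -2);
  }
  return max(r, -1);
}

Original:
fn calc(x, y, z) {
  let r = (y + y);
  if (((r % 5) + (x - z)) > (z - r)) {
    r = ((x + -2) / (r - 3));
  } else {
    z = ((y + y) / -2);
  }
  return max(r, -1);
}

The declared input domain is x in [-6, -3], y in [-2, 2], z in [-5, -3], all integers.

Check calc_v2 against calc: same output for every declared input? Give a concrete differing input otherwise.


Behavior is preserved: although constant usage differs, plus boolean connective usage differs, plus arithmetic usage differs, the outputs never diverge.
One worked example (x=-5, y=0, z=-3) — calc: r=0, then (((r % 5) + (x - z)) > (z - r)) is true, then r=2, then returns 2; calc_v2: r=0, then (!(!(((r % 5) + (x - z)) > (z - r)))) is true, then r=2, then returns 2; agreement on 2.
Sweeping the whole domain (60 inputs) finds no disagreement.
verdict: equivalent


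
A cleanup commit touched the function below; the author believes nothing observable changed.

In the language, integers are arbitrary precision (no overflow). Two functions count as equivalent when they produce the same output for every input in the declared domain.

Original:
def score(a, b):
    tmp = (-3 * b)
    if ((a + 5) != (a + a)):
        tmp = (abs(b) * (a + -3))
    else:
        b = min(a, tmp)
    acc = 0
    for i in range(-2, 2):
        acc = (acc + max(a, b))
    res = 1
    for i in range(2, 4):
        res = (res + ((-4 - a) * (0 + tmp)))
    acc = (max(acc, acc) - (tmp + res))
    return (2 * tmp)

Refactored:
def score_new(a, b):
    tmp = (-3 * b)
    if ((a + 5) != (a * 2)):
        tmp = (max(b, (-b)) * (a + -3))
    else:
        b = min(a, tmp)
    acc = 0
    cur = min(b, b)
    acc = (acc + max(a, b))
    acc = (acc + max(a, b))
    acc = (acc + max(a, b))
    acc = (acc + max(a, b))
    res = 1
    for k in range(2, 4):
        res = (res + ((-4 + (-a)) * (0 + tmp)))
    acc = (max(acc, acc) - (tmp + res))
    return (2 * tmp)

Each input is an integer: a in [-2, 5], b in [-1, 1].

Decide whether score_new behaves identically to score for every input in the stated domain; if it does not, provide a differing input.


Behavior is preserved: although arithmetic usage differs; also min/max/abs usage differs; also local variable names differ; also statement counts differ; also loop structure differs; also constant usage differs, the outputs never diverge.
One worked example (a=1, b=0) — score: tmp := 0 | ((a + 5) != (a + a)): true | tmp := 0 | acc := 0 | iter i=-2: | acc := 1 | iter i=-1: | acc := 2 | iter i=0: | acc := 3 | iter i=1: | acc := 4 | res := 1 | iter i=2: | res := 1 | iter i=3: | res := 1 | acc := 3 | result 0; score_new: tmp := 0 | ((a + 5) != (a * 2)): true | tmp := 0 | acc := 0 | cur := 0 | acc := 1 | acc := 2 | acc := 3 | acc := 4 | res := 1 | iter k=2: | res := 1 | iter k=3: | res := 1 | acc := 3 | result 0; agreement on 0.
Checked all 24 inputs in the declared domain: the outputs agree on every one.
verdict: equivalent


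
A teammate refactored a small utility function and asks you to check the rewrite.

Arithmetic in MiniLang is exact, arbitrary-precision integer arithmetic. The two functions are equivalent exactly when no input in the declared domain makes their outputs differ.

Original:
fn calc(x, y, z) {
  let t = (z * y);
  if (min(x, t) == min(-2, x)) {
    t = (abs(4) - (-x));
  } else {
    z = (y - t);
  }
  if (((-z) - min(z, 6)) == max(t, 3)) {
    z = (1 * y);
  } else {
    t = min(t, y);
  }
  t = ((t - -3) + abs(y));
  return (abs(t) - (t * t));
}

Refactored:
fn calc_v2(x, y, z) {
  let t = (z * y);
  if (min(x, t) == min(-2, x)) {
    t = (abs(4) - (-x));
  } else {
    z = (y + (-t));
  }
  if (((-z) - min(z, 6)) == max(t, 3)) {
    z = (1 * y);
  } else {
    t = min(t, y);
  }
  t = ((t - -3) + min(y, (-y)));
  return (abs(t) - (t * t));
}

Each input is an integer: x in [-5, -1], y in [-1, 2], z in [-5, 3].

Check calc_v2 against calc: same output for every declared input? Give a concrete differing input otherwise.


Run the pair on x=-5, y=-1, z=-5.
calc: t := 5 | (min(x, t) == min(-2, x)): true | t := -1 | (((-z) - min(z, 6)) == max(t, 3)): false | t := -1 | t := 3 | result -6
calc_v2: t := 5 | (min(x, t) == min(-2, x)): true | t := -1 | (((-z) - min(z, 6)) == max(t, 3)): false | t := -1 | t := 1 | result 0
-6 and 0 differ, so these are not the same function on this domain.
verdict: not equivalent; witness: x=-5, y=-1, z=-5


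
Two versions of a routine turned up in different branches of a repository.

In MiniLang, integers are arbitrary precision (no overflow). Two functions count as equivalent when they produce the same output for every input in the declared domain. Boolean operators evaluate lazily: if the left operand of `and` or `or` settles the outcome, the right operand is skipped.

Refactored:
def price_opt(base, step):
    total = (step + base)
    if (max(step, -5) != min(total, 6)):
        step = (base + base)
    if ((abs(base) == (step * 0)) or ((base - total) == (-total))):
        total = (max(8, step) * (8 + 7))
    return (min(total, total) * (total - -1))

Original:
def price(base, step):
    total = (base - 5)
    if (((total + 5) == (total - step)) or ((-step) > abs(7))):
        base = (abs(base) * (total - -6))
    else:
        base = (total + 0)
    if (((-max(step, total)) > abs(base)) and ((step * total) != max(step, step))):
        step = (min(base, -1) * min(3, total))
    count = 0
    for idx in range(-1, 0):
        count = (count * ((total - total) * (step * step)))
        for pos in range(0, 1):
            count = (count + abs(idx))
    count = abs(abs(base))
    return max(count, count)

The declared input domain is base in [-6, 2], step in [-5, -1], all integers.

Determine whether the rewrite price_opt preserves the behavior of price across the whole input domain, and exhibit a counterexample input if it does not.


Take base=-6, step=-5.
price: total becomes -11; next (((total + 5) == (total - step)) or ((-step) > abs(7))) evaluates to true; next base becomes -30; next (((-max(step, total)) > abs(base)) and ((step * total) != max(step, step))) evaluates to false; next count becomes 0; next at idx=-1:; next count becomes 0; next at pos=0:; next count becomes 1; next count becomes 30; next final value 30
price_opt: total becomes -11; next (max(step, -5) != min(total, 6)) evaluates to true; next step becomes -12; next ((abs(base) == (step * 0)) or ((base - total) == (-total))) evaluates to false; next final value 110
30 != 110, so the rewrite changes behavior.
verdict: not equivalent; witness: base=-6, step=-5


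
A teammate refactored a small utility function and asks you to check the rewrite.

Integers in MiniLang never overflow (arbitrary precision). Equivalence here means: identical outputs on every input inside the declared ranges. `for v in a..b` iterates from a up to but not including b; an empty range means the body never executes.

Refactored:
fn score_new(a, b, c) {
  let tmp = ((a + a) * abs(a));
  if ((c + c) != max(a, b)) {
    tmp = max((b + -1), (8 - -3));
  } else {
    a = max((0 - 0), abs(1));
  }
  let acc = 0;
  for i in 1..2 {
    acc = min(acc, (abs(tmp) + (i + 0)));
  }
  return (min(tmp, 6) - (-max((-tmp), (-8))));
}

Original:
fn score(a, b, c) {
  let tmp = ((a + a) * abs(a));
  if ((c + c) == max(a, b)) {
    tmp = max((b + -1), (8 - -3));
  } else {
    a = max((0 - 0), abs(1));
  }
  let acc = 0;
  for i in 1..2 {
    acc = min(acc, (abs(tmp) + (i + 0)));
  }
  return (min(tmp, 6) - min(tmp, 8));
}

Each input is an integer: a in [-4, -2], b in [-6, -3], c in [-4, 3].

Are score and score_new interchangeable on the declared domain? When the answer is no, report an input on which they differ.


There is a counterexample at a=-4, b=-6, c=-4: 0 on one side, -2 on the other.
score: tmp becomes -32; next ((c + c) == max(a, b)) evaluates to false; next a becomes 1; next acc becomes 0; next at i=1:; next acc becomes 0; next final value 0
score_new: tmp becomes -32; next ((c + c) != max(a, b)) evaluates to true; next tmp becomes 11; next acc becomes 0; next at i=1:; next acc becomes 0; next final value -2
verdict: not equivalent; witness: a=-4, b=-6, c=-4


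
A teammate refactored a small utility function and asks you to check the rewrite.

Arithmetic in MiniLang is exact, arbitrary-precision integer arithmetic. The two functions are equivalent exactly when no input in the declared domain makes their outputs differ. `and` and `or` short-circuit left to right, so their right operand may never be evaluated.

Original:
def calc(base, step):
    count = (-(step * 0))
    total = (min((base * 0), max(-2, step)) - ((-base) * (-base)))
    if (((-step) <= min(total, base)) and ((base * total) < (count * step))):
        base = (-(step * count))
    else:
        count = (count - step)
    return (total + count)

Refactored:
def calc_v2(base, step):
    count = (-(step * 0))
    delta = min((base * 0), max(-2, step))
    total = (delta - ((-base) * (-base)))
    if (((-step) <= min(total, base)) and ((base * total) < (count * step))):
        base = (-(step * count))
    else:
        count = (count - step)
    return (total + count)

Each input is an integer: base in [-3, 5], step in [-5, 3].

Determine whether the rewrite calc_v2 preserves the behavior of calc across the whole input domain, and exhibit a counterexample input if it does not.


The two versions differ — the changes include local variable names differ; also statement counts differ.
Tracing base=-1, step=-2: calc: count = 0; total = -3; (((-step) <= min(total, base)) and ((base * total) < (count * step))) -> false; count = 2; return -1 | calc_v2: count = 0; delta = -2; total = -3; (((-step) <= min(total, base)) and ((base * total) < (count * step))) -> false; count = 2; return -1 — matching result -1.
Every one of the 81 inputs gives matching results.
verdict: equivalent


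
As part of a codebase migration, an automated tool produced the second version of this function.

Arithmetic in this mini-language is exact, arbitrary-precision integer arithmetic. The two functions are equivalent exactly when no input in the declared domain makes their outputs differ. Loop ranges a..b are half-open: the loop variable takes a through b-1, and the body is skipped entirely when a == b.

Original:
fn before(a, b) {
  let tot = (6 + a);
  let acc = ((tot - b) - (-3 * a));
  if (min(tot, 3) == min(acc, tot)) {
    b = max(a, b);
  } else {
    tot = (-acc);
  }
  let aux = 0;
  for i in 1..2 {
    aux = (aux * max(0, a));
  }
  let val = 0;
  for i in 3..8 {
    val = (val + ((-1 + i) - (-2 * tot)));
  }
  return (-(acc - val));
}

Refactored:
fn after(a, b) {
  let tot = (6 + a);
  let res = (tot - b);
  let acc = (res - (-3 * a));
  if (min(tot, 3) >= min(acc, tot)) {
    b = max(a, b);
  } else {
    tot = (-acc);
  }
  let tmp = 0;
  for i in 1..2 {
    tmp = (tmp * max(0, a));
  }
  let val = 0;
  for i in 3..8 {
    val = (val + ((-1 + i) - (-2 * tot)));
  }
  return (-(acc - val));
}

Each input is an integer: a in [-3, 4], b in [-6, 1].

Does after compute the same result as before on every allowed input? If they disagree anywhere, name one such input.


These are not equivalent — on a=-3, b=-6 the outputs split (20 vs 50).
before: tot = 3; acc = 0; (min(tot, 3) == min(acc, tot)) -> false; tot = 0; aux = 0; [i=1]; aux = 0; val = 0; [i=3]; val = 2; [i=4]; val = 5; [i=5]; val = 9; [i=6]; val = 14; [i=7]; val = 20; return 20
after: tot = 3; res = 9; acc = 0; (min(tot, 3) >= min(acc, tot)) -> true; b = -3; tmp = 0; [i=1]; tmp = 0; val = 0; [i=3]; val = 8; [i=4]; val = 17; [i=5]; val = 27; [i=6]; val = 38; [i=7]; val = 50; return 50
verdict: not equivalent; witness: a=-3, b=-6


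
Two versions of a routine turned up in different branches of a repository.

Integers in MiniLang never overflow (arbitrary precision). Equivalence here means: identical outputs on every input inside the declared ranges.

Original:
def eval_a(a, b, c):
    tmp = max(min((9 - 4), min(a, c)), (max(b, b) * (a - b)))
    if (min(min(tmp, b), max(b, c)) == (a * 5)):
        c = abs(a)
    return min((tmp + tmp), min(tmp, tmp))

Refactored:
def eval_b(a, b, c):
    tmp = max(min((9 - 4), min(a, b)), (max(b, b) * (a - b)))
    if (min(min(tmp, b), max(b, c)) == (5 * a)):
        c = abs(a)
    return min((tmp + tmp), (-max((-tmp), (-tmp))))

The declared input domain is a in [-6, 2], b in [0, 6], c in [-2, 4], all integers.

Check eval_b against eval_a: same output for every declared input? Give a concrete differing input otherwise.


Take a=-1, b=1, c=-2.
eval_a: tmp becomes -2; next (min(min(tmp, b), max(b, c)) == (a * 5)) evaluates to false; next final value -4
eval_b: tmp becomes -1; next (min(min(tmp, b), max(b, c)) == (5 * a)) evaluates to false; next final value -2
-4 and -2 differ, so these are not the same function on this domain.
verdict: not equivalent; witness: a=-1, b=1, c=-2


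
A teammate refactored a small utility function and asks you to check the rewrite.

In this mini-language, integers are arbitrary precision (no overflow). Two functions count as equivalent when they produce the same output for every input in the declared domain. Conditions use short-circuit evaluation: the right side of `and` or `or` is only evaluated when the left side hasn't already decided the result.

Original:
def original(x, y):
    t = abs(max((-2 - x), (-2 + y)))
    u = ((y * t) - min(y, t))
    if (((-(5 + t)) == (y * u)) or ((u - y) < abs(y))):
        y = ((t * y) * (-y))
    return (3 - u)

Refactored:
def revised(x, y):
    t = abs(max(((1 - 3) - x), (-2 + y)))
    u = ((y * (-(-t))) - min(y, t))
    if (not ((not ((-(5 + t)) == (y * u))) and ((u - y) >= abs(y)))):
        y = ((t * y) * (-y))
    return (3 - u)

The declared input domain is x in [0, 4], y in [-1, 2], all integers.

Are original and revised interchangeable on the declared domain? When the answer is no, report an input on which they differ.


Reading the diff, among the changes: arithmetic usage differs; boolean connective usage differs; constant usage differs; comparison usage differs.
One worked example (x=1, y=2) — original: t := 0 | u := 0 | (((-(5 + t)) == (y * u)) or ((u - y) < abs(y))): true | y := 0 | result 3; revised: t := 0 | u := 0 | (not ((not ((-(5 + t)) == (y * u))) and ((u - y) >= abs(y)))): true | y := 0 | result 3; agreement on 3.
Every one of the 20 inputs gives matching results.
verdict: equivalent
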